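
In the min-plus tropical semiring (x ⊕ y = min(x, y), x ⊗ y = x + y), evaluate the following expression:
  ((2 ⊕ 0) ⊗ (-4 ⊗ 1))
((2 ⊕ 0) ⊗ (-4 ⊗ 1)) = -3

Expand innermost to outermost. Recall ⊕ takes the minimum of its arguments and ⊗ takes their sum. Working out the expression ((2 ⊕ 0) ⊗ (-4 ⊗ 1)) gives -3.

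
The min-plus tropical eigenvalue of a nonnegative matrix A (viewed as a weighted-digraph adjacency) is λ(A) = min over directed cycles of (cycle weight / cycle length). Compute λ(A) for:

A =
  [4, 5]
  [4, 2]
λ(A) = 2

Enumerate directed cycles and compute their means (weight / length). Sample:
  cycle 0 → 0: weight = 4, length = 1, mean = 4/1 ≈ 4.000
  cycle 1 → 1: weight = 2, length = 1, mean = 2/1 ≈ 2.000
  cycle 0 → 1 → 0: weight = 9, length = 2, mean = 9/2 ≈ 4.500
  cycle 1 → 0 → 1: weight = 9, length = 2, mean = 9/2 ≈ 4.500
Minimum mean = 2.000, attained e.g. along the cycle 1 → 1 with weight 2 and length 1. So λ(A) = 2/1 = 2.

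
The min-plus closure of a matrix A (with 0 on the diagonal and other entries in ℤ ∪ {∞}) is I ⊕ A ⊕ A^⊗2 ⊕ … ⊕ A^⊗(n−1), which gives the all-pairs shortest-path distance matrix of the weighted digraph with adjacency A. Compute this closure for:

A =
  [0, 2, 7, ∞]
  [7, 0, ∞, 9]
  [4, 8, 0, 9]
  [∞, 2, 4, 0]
Closure =
  [0, 2, 7, 11]
  [7, 0, 13, 9]
  [4, 6, 0, 9]
  [8, 2, 4, 0]

This is the Floyd-Warshall all-pairs shortest-path computation. For each intermediate vertex k = 0, 1, …, 3, update dist[i][j] ← min(dist[i][j], dist[i][k] + dist[k][j]). The final matrix gives, for each (i, j), the minimum total weight of any directed path from i to j (possibly empty when i = j).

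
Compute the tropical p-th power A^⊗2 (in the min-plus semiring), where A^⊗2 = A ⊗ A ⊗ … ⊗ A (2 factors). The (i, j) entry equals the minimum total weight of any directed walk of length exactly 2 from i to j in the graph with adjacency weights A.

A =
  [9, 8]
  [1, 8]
A^⊗2 =
  [9, 16]
  [9, 9]

Each entry (A^⊗2)_ij equals the minimum over all length-2 walks i = v_0 → v_1 → … → v_2 = j of Σ_t A[v_t][v_{t+1}]. For example, for (i, j) = (0, 1) we minimise over 2 possible intermediate vertex sequences; the minimum is 16, attained along the walk 0 → 1 → 1.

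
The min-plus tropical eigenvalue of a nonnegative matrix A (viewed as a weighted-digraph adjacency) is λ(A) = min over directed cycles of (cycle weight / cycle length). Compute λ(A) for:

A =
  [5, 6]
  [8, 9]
λ(A) = 5

Enumerate directed cycles and compute their means (weight / length). Sample:
  cycle 0 → 0: weight = 5, length = 1, mean = 5/1 ≈ 5.000
  cycle 1 → 1: weight = 9, length = 1, mean = 9/1 ≈ 9.000
  cycle 0 → 1 → 0: weight = 14, length = 2, mean = 14/2 ≈ 7.000
  cycle 1 → 0 → 1: weight = 14, length = 2, mean = 14/2 ≈ 7.000
Minimum mean = 5.000, attained e.g. along the cycle 0 → 0 with weight 5 and length 1. So λ(A) = 5/1 = 5.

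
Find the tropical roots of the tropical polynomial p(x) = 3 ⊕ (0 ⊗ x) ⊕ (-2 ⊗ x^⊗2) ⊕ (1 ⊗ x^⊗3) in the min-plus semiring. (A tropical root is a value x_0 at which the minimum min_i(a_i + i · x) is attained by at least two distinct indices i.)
Roots: {-3, 2, 3}

Each tropical root is a break point of the lower envelope of the lines y = a_i + i · x (there are 4 lines, with slopes 0, 1, ..., 3). Only the lines that attain the minimum somewhere contribute to roots; other lines are dominated. Here the surviving (envelope) indices are i = 3, i = 2, i = 1, i = 0.
Intersections between consecutive envelope lines give the roots: for adjacent envelope indices i < j the intersection is x = (a_i − a_j) / (j − i). Reading off the sorted break points: {-3, 2, 3}.
Verification: at each break x_0, at least two indices attain the minimum of min_i(a_i + i · x_0).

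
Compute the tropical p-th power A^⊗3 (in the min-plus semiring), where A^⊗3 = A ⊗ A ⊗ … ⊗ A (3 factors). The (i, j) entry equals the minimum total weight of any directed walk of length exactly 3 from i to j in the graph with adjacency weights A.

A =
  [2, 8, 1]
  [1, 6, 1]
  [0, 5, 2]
A^⊗3 =
  [3, 8, 2]
  [2, 7, 2]
  [1, 6, 3]

Each entry (A^⊗3)_ij equals the minimum over all length-3 walks i = v_0 → v_1 → … → v_3 = j of Σ_t A[v_t][v_{t+1}]. For example, for (i, j) = (0, 2) we minimise over 9 possible intermediate vertex sequences; the minimum is 2, attained along the walk 0 → 2 → 0 → 2.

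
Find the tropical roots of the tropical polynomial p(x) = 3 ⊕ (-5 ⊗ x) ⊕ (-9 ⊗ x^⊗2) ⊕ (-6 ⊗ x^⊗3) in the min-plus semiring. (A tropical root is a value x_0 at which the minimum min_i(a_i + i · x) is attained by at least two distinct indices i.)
Roots: {-3, 4, 8}

Each tropical root is a break point of the lower envelope of the lines y = a_i + i · x (there are 4 lines, with slopes 0, 1, ..., 3). Only the lines that attain the minimum somewhere contribute to roots; other lines are dominated. Here the surviving (envelope) indices are i = 3, i = 2, i = 1, i = 0.
Intersections between consecutive envelope lines give the roots: for adjacent envelope indices i < j the intersection is x = (a_i − a_j) / (j − i). Reading off the sorted break points: {-3, 4, 8}.
Verification: at each break x_0, at least two indices attain the minimum of min_i(a_i + i · x_0).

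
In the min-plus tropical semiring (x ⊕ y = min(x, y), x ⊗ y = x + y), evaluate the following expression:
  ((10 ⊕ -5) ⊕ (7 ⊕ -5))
((10 ⊕ -5) ⊕ (7 ⊕ -5)) = -5

Expand innermost to outermost. Recall ⊕ takes the minimum of its arguments and ⊗ takes their sum. Working out the expression ((10 ⊕ -5) ⊕ (7 ⊕ -5)) gives -5.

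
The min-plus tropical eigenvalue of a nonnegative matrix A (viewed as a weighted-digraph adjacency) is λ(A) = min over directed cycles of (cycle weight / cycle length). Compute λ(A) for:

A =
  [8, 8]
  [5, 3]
λ(A) = 3

Enumerate directed cycles and compute their means (weight / length). Sample:
  cycle 0 → 0: weight = 8, length = 1, mean = 8/1 ≈ 8.000
  cycle 1 → 1: weight = 3, length = 1, mean = 3/1 ≈ 3.000
  cycle 0 → 1 → 0: weight = 13, length = 2, mean = 13/2 ≈ 6.500
  cycle 1 → 0 → 1: weight = 13, length = 2, mean = 13/2 ≈ 6.500
Minimum mean = 3.000, attained e.g. along the cycle 1 → 1 with weight 3 and length 1. So λ(A) = 3/1 = 3.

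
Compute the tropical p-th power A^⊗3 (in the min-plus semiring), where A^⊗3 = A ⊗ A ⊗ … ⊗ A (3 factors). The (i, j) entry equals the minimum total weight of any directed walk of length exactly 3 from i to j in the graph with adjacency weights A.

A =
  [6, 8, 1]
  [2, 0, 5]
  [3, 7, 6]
A^⊗3 =
  [10, 8, 5]
  [2, 0, 3]
  [7, 7, 10]

Each entry (A^⊗3)_ij equals the minimum over all length-3 walks i = v_0 → v_1 → … → v_3 = j of Σ_t A[v_t][v_{t+1}]. For example, for (i, j) = (0, 2) we minimise over 9 possible intermediate vertex sequences; the minimum is 5, attained along the walk 0 → 2 → 0 → 2.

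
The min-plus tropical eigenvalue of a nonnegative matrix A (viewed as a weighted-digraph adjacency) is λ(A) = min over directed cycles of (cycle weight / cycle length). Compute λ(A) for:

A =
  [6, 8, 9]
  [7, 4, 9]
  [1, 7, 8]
λ(A) = 4

Enumerate directed cycles and compute their means (weight / length). Sample:
  cycle 0 → 0: weight = 6, length = 1, mean = 6/1 ≈ 6.000
  cycle 1 → 1: weight = 4, length = 1, mean = 4/1 ≈ 4.000
  cycle 2 → 2: weight = 8, length = 1, mean = 8/1 ≈ 8.000
  cycle 0 → 1 → 0: weight = 15, length = 2, mean = 15/2 ≈ 7.500
  cycle 0 → 2 → 0: weight = 10, length = 2, mean = 10/2 ≈ 5.000
  cycle 1 → 0 → 1: weight = 15, length = 2, mean = 15/2 ≈ 7.500
Minimum mean = 4.000, attained e.g. along the cycle 1 → 1 with weight 4 and length 1. So λ(A) = 4/1 = 4.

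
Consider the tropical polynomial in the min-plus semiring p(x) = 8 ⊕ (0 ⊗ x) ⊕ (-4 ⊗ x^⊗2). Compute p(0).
p(0) = -4

A tropical monomial a ⊗ x^⊗i evaluates to a + i · x. Evaluating each term at x = 0:
  Term 0 contributes 8 + 0 · 0 = 8
  Term 1 contributes 0 + 1 · 0 = 0
  Term 2 contributes -4 + 2 · 0 = -4
p(0) = ⊕ of these = min[8, 0, -4] = -4.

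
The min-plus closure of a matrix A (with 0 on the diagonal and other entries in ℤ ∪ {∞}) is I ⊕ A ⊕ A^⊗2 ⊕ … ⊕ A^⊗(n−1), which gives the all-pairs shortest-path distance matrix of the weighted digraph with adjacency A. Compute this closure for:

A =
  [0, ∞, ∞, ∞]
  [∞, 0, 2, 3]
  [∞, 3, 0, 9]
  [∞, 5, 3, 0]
Closure =
  [0, ∞, ∞, ∞]
  [∞, 0, 2, 3]
  [∞, 3, 0, 6]
  [∞, 5, 3, 0]

This is the Floyd-Warshall all-pairs shortest-path computation. For each intermediate vertex k = 0, 1, …, 3, update dist[i][j] ← min(dist[i][j], dist[i][k] + dist[k][j]). The final matrix gives, for each (i, j), the minimum total weight of any directed path from i to j (possibly empty when i = j).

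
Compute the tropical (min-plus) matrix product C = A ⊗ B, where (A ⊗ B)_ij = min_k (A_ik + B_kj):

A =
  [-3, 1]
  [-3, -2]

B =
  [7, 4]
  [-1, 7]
A ⊗ B =
  [0, 1]
  [-3, 1]

Apply the min-plus product entry-by-entry:
  C[0][0] = min over k of (A[0][0] + B[0][0] = -3 + 7 = 4, A[0][1] + B[1][0] = 1 + -1 = 0) = 0 (attained at k = 1)
  C[0][1] = min over k of (A[0][0] + B[0][1] = -3 + 4 = 1, A[0][1] + B[1][1] = 1 + 7 = 8) = 1 (attained at k = 0)
  C[1][0] = min over k of (A[1][0] + B[0][0] = -3 + 7 = 4, A[1][1] + B[1][0] = -2 + -1 = -3) = -3 (attained at k = 1)
  C[1][1] = min over k of (A[1][0] + B[0][1] = -3 + 4 = 1, A[1][1] + B[1][1] = -2 + 7 = 5) = 1 (attained at k = 0)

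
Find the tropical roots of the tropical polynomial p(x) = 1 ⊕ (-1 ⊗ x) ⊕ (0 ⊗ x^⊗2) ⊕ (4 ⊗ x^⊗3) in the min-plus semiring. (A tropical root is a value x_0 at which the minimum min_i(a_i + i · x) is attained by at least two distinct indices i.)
Roots: {-4, -1, 2}

Each tropical root is a break point of the lower envelope of the lines y = a_i + i · x (there are 4 lines, with slopes 0, 1, ..., 3). Only the lines that attain the minimum somewhere contribute to roots; other lines are dominated. Here the surviving (envelope) indices are i = 3, i = 2, i = 1, i = 0.
Intersections between consecutive envelope lines give the roots: for adjacent envelope indices i < j the intersection is x = (a_i − a_j) / (j − i). Reading off the sorted break points: {-4, -1, 2}.
Verification: at each break x_0, at least two indices attain the minimum of min_i(a_i + i · x_0).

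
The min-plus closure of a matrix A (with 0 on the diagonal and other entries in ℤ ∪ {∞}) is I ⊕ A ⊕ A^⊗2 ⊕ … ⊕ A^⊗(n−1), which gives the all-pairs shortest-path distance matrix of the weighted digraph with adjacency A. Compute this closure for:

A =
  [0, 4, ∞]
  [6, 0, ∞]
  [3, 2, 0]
Closure =
  [0, 4, ∞]
  [6, 0, ∞]
  [3, 2, 0]

This is the Floyd-Warshall all-pairs shortest-path computation. For each intermediate vertex k = 0, 1, …, 2, update dist[i][j] ← min(dist[i][j], dist[i][k] + dist[k][j]). The final matrix gives, for each (i, j), the minimum total weight of any directed path from i to j (possibly empty when i = j).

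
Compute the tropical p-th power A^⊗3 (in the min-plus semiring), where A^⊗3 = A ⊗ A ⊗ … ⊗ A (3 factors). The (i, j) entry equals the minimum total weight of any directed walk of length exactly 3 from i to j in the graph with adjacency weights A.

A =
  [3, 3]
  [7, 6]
A^⊗3 =
  [9, 9]
  [13, 13]

Each entry (A^⊗3)_ij equals the minimum over all length-3 walks i = v_0 → v_1 → … → v_3 = j of Σ_t A[v_t][v_{t+1}]. For example, for (i, j) = (0, 1) we minimise over 4 possible intermediate vertex sequences; the minimum is 9, attained along the walk 0 → 0 → 0 → 1.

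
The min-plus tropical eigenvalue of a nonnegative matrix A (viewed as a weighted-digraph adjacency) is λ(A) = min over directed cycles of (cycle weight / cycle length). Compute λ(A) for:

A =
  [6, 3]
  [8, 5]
λ(A) = 5

Enumerate directed cycles and compute their means (weight / length). Sample:
  cycle 0 → 0: weight = 6, length = 1, mean = 6/1 ≈ 6.000
  cycle 1 → 1: weight = 5, length = 1, mean = 5/1 ≈ 5.000
  cycle 0 → 1 → 0: weight = 11, length = 2, mean = 11/2 ≈ 5.500
  cycle 1 → 0 → 1: weight = 11, length = 2, mean = 11/2 ≈ 5.500
Minimum mean = 5.000, attained e.g. along the cycle 1 → 1 with weight 5 and length 1. So λ(A) = 5/1 = 5.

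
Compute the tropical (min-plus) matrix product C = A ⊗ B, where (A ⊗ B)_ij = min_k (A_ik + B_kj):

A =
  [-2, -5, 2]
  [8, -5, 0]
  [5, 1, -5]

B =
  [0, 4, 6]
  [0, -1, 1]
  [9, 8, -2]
A ⊗ B =
  [-5, -6, -4]
  [-5, -6, -4]
  [1, 0, -7]

Apply the min-plus product entry-by-entry:
  C[0][0] = min over k of (A[0][0] + B[0][0] = -2 + 0 = -2, A[0][1] + B[1][0] = -5 + 0 = -5, A[0][2] + B[2][0] = 2 + 9 = 11) = -5 (attained at k = 1)
  C[0][1] = min over k of (A[0][0] + B[0][1] = -2 + 4 = 2, A[0][1] + B[1][1] = -5 + -1 = -6, A[0][2] + B[2][1] = 2 + 8 = 10) = -6 (attained at k = 1)
  C[0][2] = min over k of (A[0][0] + B[0][2] = -2 + 6 = 4, A[0][1] + B[1][2] = -5 + 1 = -4, A[0][2] + B[2][2] = 2 + -2 = 0) = -4 (attained at k = 1)
  C[1][0] = min over k of (A[1][0] + B[0][0] = 8 + 0 = 8, A[1][1] + B[1][0] = -5 + 0 = -5, A[1][2] + B[2][0] = 0 + 9 = 9) = -5 (attained at k = 1)
  C[1][1] = min over k of (A[1][0] + B[0][1] = 8 + 4 = 12, A[1][1] + B[1][1] = -5 + -1 = -6, A[1][2] + B[2][1] = 0 + 8 = 8) = -6 (attained at k = 1)
  C[1][2] = min over k of (A[1][0] + B[0][2] = 8 + 6 = 14, A[1][1] + B[1][2] = -5 + 1 = -4, A[1][2] + B[2][2] = 0 + -2 = -2) = -4 (attained at k = 1)
  C[2][0] = min over k of (A[2][0] + B[0][0] = 5 + 0 = 5, A[2][1] + B[1][0] = 1 + 0 = 1, A[2][2] + B[2][0] = -5 + 9 = 4) = 1 (attained at k = 1)
  C[2][1] = min over k of (A[2][0] + B[0][1] = 5 + 4 = 9, A[2][1] + B[1][1] = 1 + -1 = 0, A[2][2] + B[2][1] = -5 + 8 = 3) = 0 (attained at k = 1)
  C[2][2] = min over k of (A[2][0] + B[0][2] = 5 + 6 = 11, A[2][1] + B[1][2] = 1 + 1 = 2, A[2][2] + B[2][2] = -5 + -2 = -7) = -7 (attained at k = 2)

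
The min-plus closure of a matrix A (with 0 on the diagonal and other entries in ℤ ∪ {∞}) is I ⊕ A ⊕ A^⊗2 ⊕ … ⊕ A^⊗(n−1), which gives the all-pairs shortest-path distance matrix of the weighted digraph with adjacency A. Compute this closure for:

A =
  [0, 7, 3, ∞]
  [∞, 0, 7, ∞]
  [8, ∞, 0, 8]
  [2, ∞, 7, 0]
Closure =
  [0, 7, 3, 11]
  [15, 0, 7, 15]
  [8, 15, 0, 8]
  [2, 9, 5, 0]

This is the Floyd-Warshall all-pairs shortest-path computation. For each intermediate vertex k = 0, 1, …, 3, update dist[i][j] ← min(dist[i][j], dist[i][k] + dist[k][j]). The final matrix gives, for each (i, j), the minimum total weight of any directed path from i to j (possibly empty when i = j).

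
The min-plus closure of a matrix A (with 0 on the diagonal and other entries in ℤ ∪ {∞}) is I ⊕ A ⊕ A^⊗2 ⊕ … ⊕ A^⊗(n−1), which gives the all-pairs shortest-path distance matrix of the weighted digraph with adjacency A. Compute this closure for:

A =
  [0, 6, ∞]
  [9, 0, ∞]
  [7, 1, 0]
Closure =
  [0, 6, ∞]
  [9, 0, ∞]
  [7, 1, 0]

This is the Floyd-Warshall all-pairs shortest-path computation. For each intermediate vertex k = 0, 1, …, 2, update dist[i][j] ← min(dist[i][j], dist[i][k] + dist[k][j]). The final matrix gives, for each (i, j), the minimum total weight of any directed path from i to j (possibly empty when i = j).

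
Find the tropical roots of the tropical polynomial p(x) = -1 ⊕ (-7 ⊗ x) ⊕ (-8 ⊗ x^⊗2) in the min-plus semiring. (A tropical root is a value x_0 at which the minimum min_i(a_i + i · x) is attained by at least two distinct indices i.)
Roots: {1, 6}

Each tropical root is a break point of the lower envelope of the lines y = a_i + i · x (there are 3 lines, with slopes 0, 1, ..., 2). Only the lines that attain the minimum somewhere contribute to roots; other lines are dominated. Here the surviving (envelope) indices are i = 2, i = 1, i = 0.
Intersections between consecutive envelope lines give the roots: for adjacent envelope indices i < j the intersection is x = (a_i − a_j) / (j − i). Reading off the sorted break points: {1, 6}.
Verification: at each break x_0, at least two indices attain the minimum of min_i(a_i + i · x_0).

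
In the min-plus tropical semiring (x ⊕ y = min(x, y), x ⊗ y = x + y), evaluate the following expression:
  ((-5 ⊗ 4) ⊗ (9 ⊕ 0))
((-5 ⊗ 4) ⊗ (9 ⊕ 0)) = -1

Expand innermost to outermost. Recall ⊕ takes the minimum of its arguments and ⊗ takes their sum. Working out the expression ((-5 ⊗ 4) ⊗ (9 ⊕ 0)) gives -1.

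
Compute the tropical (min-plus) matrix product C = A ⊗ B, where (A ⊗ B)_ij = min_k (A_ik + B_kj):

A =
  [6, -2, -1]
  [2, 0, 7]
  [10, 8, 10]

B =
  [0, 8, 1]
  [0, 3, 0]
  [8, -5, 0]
A ⊗ B =
  [-2, -6, -2]
  [0, 2, 0]
  [8, 5, 8]

Apply the min-plus product entry-by-entry:
  C[0][0] = min over k of (A[0][0] + B[0][0] = 6 + 0 = 6, A[0][1] + B[1][0] = -2 + 0 = -2, A[0][2] + B[2][0] = -1 + 8 = 7) = -2 (attained at k = 1)
  C[0][1] = min over k of (A[0][0] + B[0][1] = 6 + 8 = 14, A[0][1] + B[1][1] = -2 + 3 = 1, A[0][2] + B[2][1] = -1 + -5 = -6) = -6 (attained at k = 2)
  C[0][2] = min over k of (A[0][0] + B[0][2] = 6 + 1 = 7, A[0][1] + B[1][2] = -2 + 0 = -2, A[0][2] + B[2][2] = -1 + 0 = -1) = -2 (attained at k = 1)
  C[1][0] = min over k of (A[1][0] + B[0][0] = 2 + 0 = 2, A[1][1] + B[1][0] = 0 + 0 = 0, A[1][2] + B[2][0] = 7 + 8 = 15) = 0 (attained at k = 1)
  C[1][1] = min over k of (A[1][0] + B[0][1] = 2 + 8 = 10, A[1][1] + B[1][1] = 0 + 3 = 3, A[1][2] + B[2][1] = 7 + -5 = 2) = 2 (attained at k = 2)
  C[1][2] = min over k of (A[1][0] + B[0][2] = 2 + 1 = 3, A[1][1] + B[1][2] = 0 + 0 = 0, A[1][2] + B[2][2] = 7 + 0 = 7) = 0 (attained at k = 1)
  C[2][0] = min over k of (A[2][0] + B[0][0] = 10 + 0 = 10, A[2][1] + B[1][0] = 8 + 0 = 8, A[2][2] + B[2][0] = 10 + 8 = 18) = 8 (attained at k = 1)
  C[2][1] = min over k of (A[2][0] + B[0][1] = 10 + 8 = 18, A[2][1] + B[1][1] = 8 + 3 = 11, A[2][2] + B[2][1] = 10 + -5 = 5) = 5 (attained at k = 2)
  C[2][2] = min over k of (A[2][0] + B[0][2] = 10 + 1 = 11, A[2][1] + B[1][2] = 8 + 0 = 8, A[2][2] + B[2][2] = 10 + 0 = 10) = 8 (attained at k = 1)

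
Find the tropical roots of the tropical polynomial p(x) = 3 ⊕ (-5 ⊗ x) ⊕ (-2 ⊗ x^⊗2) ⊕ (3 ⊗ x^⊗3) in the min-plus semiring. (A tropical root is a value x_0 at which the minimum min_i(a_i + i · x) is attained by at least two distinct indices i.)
Roots: {-5, -3, 8}

Each tropical root is a break point of the lower envelope of the lines y = a_i + i · x (there are 4 lines, with slopes 0, 1, ..., 3). Only the lines that attain the minimum somewhere contribute to roots; other lines are dominated. Here the surviving (envelope) indices are i = 3, i = 2, i = 1, i = 0.
Intersections between consecutive envelope lines give the roots: for adjacent envelope indices i < j the intersection is x = (a_i − a_j) / (j − i). Reading off the sorted break points: {-5, -3, 8}.
Verification: at each break x_0, at least two indices attain the minimum of min_i(a_i + i · x_0).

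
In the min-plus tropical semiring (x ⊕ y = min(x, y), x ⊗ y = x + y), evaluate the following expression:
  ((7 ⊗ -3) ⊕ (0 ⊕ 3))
((7 ⊗ -3) ⊕ (0 ⊕ 3)) = 0

Expand innermost to outermost. Recall ⊕ takes the minimum of its arguments and ⊗ takes their sum. Working out the expression ((7 ⊗ -3) ⊕ (0 ⊕ 3)) gives 0.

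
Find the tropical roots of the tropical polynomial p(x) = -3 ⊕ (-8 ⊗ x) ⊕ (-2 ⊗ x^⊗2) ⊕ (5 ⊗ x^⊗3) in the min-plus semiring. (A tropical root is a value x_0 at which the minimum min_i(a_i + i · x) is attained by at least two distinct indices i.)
Roots: {-7, -6, 5}

Each tropical root is a break point of the lower envelope of the lines y = a_i + i · x (there are 4 lines, with slopes 0, 1, ..., 3). Only the lines that attain the minimum somewhere contribute to roots; other lines are dominated. Here the surviving (envelope) indices are i = 3, i = 2, i = 1, i = 0.
Intersections between consecutive envelope lines give the roots: for adjacent envelope indices i < j the intersection is x = (a_i − a_j) / (j − i). Reading off the sorted break points: {-7, -6, 5}.
Verification: at each break x_0, at least two indices attain the minimum of min_i(a_i + i · x_0).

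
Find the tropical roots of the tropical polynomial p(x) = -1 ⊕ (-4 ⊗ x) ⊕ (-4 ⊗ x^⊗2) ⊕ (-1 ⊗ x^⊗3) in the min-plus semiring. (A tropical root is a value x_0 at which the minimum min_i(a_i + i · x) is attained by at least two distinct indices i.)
Roots: {-3, 0, 3}

Each tropical root is a break point of the lower envelope of the lines y = a_i + i · x (there are 4 lines, with slopes 0, 1, ..., 3). Only the lines that attain the minimum somewhere contribute to roots; other lines are dominated. Here the surviving (envelope) indices are i = 3, i = 2, i = 1, i = 0.
Intersections between consecutive envelope lines give the roots: for adjacent envelope indices i < j the intersection is x = (a_i − a_j) / (j − i). Reading off the sorted break points: {-3, 0, 3}.
Verification: at each break x_0, at least two indices attain the minimum of min_i(a_i + i · x_0).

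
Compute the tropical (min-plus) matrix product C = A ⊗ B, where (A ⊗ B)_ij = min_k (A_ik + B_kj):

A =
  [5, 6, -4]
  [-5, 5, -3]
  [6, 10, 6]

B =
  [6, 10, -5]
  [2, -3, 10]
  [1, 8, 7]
A ⊗ B =
  [-3, 3, 0]
  [-2, 2, -10]
  [7, 7, 1]

Apply the min-plus product entry-by-entry:
  C[0][0] = min over k of (A[0][0] + B[0][0] = 5 + 6 = 11, A[0][1] + B[1][0] = 6 + 2 = 8, A[0][2] + B[2][0] = -4 + 1 = -3) = -3 (attained at k = 2)
  C[0][1] = min over k of (A[0][0] + B[0][1] = 5 + 10 = 15, A[0][1] + B[1][1] = 6 + -3 = 3, A[0][2] + B[2][1] = -4 + 8 = 4) = 3 (attained at k = 1)
  C[0][2] = min over k of (A[0][0] + B[0][2] = 5 + -5 = 0, A[0][1] + B[1][2] = 6 + 10 = 16, A[0][2] + B[2][2] = -4 + 7 = 3) = 0 (attained at k = 0)
  C[1][0] = min over k of (A[1][0] + B[0][0] = -5 + 6 = 1, A[1][1] + B[1][0] = 5 + 2 = 7, A[1][2] + B[2][0] = -3 + 1 = -2) = -2 (attained at k = 2)
  C[1][1] = min over k of (A[1][0] + B[0][1] = -5 + 10 = 5, A[1][1] + B[1][1] = 5 + -3 = 2, A[1][2] + B[2][1] = -3 + 8 = 5) = 2 (attained at k = 1)
  C[1][2] = min over k of (A[1][0] + B[0][2] = -5 + -5 = -10, A[1][1] + B[1][2] = 5 + 10 = 15, A[1][2] + B[2][2] = -3 + 7 = 4) = -10 (attained at k = 0)
  C[2][0] = min over k of (A[2][0] + B[0][0] = 6 + 6 = 12, A[2][1] + B[1][0] = 10 + 2 = 12, A[2][2] + B[2][0] = 6 + 1 = 7) = 7 (attained at k = 2)
  C[2][1] = min over k of (A[2][0] + B[0][1] = 6 + 10 = 16, A[2][1] + B[1][1] = 10 + -3 = 7, A[2][2] + B[2][1] = 6 + 8 = 14) = 7 (attained at k = 1)
  C[2][2] = min over k of (A[2][0] + B[0][2] = 6 + -5 = 1, A[2][1] + B[1][2] = 10 + 10 = 20, A[2][2] + B[2][2] = 6 + 7 = 13) = 1 (attained at k = 0)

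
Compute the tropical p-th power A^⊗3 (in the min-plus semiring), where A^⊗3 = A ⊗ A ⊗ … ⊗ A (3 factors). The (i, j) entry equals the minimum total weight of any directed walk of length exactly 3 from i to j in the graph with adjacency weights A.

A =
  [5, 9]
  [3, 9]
A^⊗3 =
  [15, 19]
  [13, 17]

Each entry (A^⊗3)_ij equals the minimum over all length-3 walks i = v_0 → v_1 → … → v_3 = j of Σ_t A[v_t][v_{t+1}]. For example, for (i, j) = (0, 1) we minimise over 4 possible intermediate vertex sequences; the minimum is 19, attained along the walk 0 → 0 → 0 → 1.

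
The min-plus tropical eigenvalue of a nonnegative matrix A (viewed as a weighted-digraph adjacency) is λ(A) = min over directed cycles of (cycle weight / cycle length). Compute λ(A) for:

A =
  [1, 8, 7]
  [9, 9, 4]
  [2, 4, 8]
λ(A) = 1

Enumerate directed cycles and compute their means (weight / length). Sample:
  cycle 0 → 0: weight = 1, length = 1, mean = 1/1 ≈ 1.000
  cycle 1 → 1: weight = 9, length = 1, mean = 9/1 ≈ 9.000
  cycle 2 → 2: weight = 8, length = 1, mean = 8/1 ≈ 8.000
  cycle 0 → 1 → 0: weight = 17, length = 2, mean = 17/2 ≈ 8.500
  cycle 0 → 2 → 0: weight = 9, length = 2, mean = 9/2 ≈ 4.500
  cycle 1 → 0 → 1: weight = 17, length = 2, mean = 17/2 ≈ 8.500
Minimum mean = 1.000, attained e.g. along the cycle 0 → 0 with weight 1 and length 1. So λ(A) = 1/1 = 1.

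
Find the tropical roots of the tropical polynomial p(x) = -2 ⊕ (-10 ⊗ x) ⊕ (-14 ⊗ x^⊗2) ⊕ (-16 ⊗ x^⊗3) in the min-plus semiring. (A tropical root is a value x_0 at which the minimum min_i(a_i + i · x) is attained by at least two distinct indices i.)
Roots: {2, 4, 8}

Each tropical root is a break point of the lower envelope of the lines y = a_i + i · x (there are 4 lines, with slopes 0, 1, ..., 3). Only the lines that attain the minimum somewhere contribute to roots; other lines are dominated. Here the surviving (envelope) indices are i = 3, i = 2, i = 1, i = 0.
Intersections between consecutive envelope lines give the roots: for adjacent envelope indices i < j the intersection is x = (a_i − a_j) / (j − i). Reading off the sorted break points: {2, 4, 8}.
Verification: at each break x_0, at least two indices attain the minimum of min_i(a_i + i · x_0).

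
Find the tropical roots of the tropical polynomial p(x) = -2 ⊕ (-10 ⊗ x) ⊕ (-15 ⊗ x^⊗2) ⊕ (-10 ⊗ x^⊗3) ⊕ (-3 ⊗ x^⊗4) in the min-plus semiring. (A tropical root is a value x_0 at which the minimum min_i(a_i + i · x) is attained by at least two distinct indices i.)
Roots: {-7, -5, 5, 8}

Each tropical root is a break point of the lower envelope of the lines y = a_i + i · x (there are 5 lines, with slopes 0, 1, ..., 4). Only the lines that attain the minimum somewhere contribute to roots; other lines are dominated. Here the surviving (envelope) indices are i = 4, i = 3, i = 2, i = 1, i = 0.
Intersections between consecutive envelope lines give the roots: for adjacent envelope indices i < j the intersection is x = (a_i − a_j) / (j − i). Reading off the sorted break points: {-7, -5, 5, 8}.
Verification: at each break x_0, at least two indices attain the minimum of min_i(a_i + i · x_0).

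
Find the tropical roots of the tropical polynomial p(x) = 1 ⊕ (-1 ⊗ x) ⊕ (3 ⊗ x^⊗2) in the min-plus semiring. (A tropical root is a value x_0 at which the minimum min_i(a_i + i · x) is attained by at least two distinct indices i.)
Roots: {-4, 2}

Each tropical root is a break point of the lower envelope of the lines y = a_i + i · x (there are 3 lines, with slopes 0, 1, ..., 2). Only the lines that attain the minimum somewhere contribute to roots; other lines are dominated. Here the surviving (envelope) indices are i = 2, i = 1, i = 0.
Intersections between consecutive envelope lines give the roots: for adjacent envelope indices i < j the intersection is x = (a_i − a_j) / (j − i). Reading off the sorted break points: {-4, 2}.
Verification: at each break x_0, at least two indices attain the minimum of min_i(a_i + i · x_0).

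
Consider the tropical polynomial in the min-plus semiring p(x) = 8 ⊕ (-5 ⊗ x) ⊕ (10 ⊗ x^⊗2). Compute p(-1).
p(-1) = -6

A tropical monomial a ⊗ x^⊗i evaluates to a + i · x. Evaluating each term at x = -1:
  Term 0 contributes 8 + 0 · -1 = 8
  Term 1 contributes -5 + 1 · -1 = -6
  Term 2 contributes 10 + 2 · -1 = 8
p(-1) = ⊕ of these = min[8, -6, 8] = -6.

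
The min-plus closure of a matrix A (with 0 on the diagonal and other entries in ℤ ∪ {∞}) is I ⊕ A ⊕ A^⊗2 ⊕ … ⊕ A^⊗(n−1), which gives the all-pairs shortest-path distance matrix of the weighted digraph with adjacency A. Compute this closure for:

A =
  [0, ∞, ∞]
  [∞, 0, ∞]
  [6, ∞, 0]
Closure =
  [0, ∞, ∞]
  [∞, 0, ∞]
  [6, ∞, 0]

This is the Floyd-Warshall all-pairs shortest-path computation. For each intermediate vertex k = 0, 1, …, 2, update dist[i][j] ← min(dist[i][j], dist[i][k] + dist[k][j]). The final matrix gives, for each (i, j), the minimum total weight of any directed path from i to j (possibly empty when i = j).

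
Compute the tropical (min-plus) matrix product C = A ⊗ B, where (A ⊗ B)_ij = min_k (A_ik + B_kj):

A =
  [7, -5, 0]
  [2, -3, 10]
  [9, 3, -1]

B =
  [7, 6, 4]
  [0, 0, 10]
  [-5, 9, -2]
A ⊗ B =
  [-5, -5, -2]
  [-3, -3, 6]
  [-6, 3, -3]

Apply the min-plus product entry-by-entry:
  C[0][0] = min over k of (A[0][0] + B[0][0] = 7 + 7 = 14, A[0][1] + B[1][0] = -5 + 0 = -5, A[0][2] + B[2][0] = 0 + -5 = -5) = -5 (attained at k = 1)
  C[0][1] = min over k of (A[0][0] + B[0][1] = 7 + 6 = 13, A[0][1] + B[1][1] = -5 + 0 = -5, A[0][2] + B[2][1] = 0 + 9 = 9) = -5 (attained at k = 1)
  C[0][2] = min over k of (A[0][0] + B[0][2] = 7 + 4 = 11, A[0][1] + B[1][2] = -5 + 10 = 5, A[0][2] + B[2][2] = 0 + -2 = -2) = -2 (attained at k = 2)
  C[1][0] = min over k of (A[1][0] + B[0][0] = 2 + 7 = 9, A[1][1] + B[1][0] = -3 + 0 = -3, A[1][2] + B[2][0] = 10 + -5 = 5) = -3 (attained at k = 1)
  C[1][1] = min over k of (A[1][0] + B[0][1] = 2 + 6 = 8, A[1][1] + B[1][1] = -3 + 0 = -3, A[1][2] + B[2][1] = 10 + 9 = 19) = -3 (attained at k = 1)
  C[1][2] = min over k of (A[1][0] + B[0][2] = 2 + 4 = 6, A[1][1] + B[1][2] = -3 + 10 = 7, A[1][2] + B[2][2] = 10 + -2 = 8) = 6 (attained at k = 0)
  C[2][0] = min over k of (A[2][0] + B[0][0] = 9 + 7 = 16, A[2][1] + B[1][0] = 3 + 0 = 3, A[2][2] + B[2][0] = -1 + -5 = -6) = -6 (attained at k = 2)
  C[2][1] = min over k of (A[2][0] + B[0][1] = 9 + 6 = 15, A[2][1] + B[1][1] = 3 + 0 = 3, A[2][2] + B[2][1] = -1 + 9 = 8) = 3 (attained at k = 1)
  C[2][2] = min over k of (A[2][0] + B[0][2] = 9 + 4 = 13, A[2][1] + B[1][2] = 3 + 10 = 13, A[2][2] + B[2][2] = -1 + -2 = -3) = -3 (attained at k = 2)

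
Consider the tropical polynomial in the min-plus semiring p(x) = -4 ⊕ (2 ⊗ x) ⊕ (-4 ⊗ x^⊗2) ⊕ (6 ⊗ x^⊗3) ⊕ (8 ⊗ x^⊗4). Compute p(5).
p(5) = -4

A tropical monomial a ⊗ x^⊗i evaluates to a + i · x. Evaluating each term at x = 5:
  Term 0 contributes -4 + 0 · 5 = -4
  Term 1 contributes 2 + 1 · 5 = 7
  Term 2 contributes -4 + 2 · 5 = 6
  Term 3 contributes 6 + 3 · 5 = 21
  Term 4 contributes 8 + 4 · 5 = 28
p(5) = ⊕ of these = min[-4, 7, 6, 21, 28] = -4.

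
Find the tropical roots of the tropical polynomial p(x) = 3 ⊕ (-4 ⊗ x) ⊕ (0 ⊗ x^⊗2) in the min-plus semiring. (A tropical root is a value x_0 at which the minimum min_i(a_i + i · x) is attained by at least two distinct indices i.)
Roots: {-4, 7}

Each tropical root is a break point of the lower envelope of the lines y = a_i + i · x (there are 3 lines, with slopes 0, 1, ..., 2). Only the lines that attain the minimum somewhere contribute to roots; other lines are dominated. Here the surviving (envelope) indices are i = 2, i = 1, i = 0.
Intersections between consecutive envelope lines give the roots: for adjacent envelope indices i < j the intersection is x = (a_i − a_j) / (j − i). Reading off the sorted break points: {-4, 7}.
Verification: at each break x_0, at least two indices attain the minimum of min_i(a_i + i · x_0).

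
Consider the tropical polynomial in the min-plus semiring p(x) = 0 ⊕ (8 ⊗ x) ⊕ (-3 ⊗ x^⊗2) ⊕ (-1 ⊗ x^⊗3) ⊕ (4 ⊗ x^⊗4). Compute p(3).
p(3) = 0

A tropical monomial a ⊗ x^⊗i evaluates to a + i · x. Evaluating each term at x = 3:
  Term 0 contributes 0 + 0 · 3 = 0
  Term 1 contributes 8 + 1 · 3 = 11
  Term 2 contributes -3 + 2 · 3 = 3
  Term 3 contributes -1 + 3 · 3 = 8
  Term 4 contributes 4 + 4 · 3 = 16
p(3) = ⊕ of these = min[0, 11, 3, 8, 16] = 0.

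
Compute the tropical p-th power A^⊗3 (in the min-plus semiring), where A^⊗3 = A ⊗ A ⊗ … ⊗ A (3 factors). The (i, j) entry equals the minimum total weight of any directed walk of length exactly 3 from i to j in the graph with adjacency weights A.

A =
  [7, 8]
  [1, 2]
A^⊗3 =
  [11, 12]
  [5, 6]

Each entry (A^⊗3)_ij equals the minimum over all length-3 walks i = v_0 → v_1 → … → v_3 = j of Σ_t A[v_t][v_{t+1}]. For example, for (i, j) = (0, 1) we minimise over 4 possible intermediate vertex sequences; the minimum is 12, attained along the walk 0 → 1 → 1 → 1.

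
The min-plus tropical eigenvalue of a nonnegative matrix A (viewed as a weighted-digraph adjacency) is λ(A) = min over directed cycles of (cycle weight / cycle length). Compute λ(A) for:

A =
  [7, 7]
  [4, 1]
λ(A) = 1

Enumerate directed cycles and compute their means (weight / length). Sample:
  cycle 0 → 0: weight = 7, length = 1, mean = 7/1 ≈ 7.000
  cycle 1 → 1: weight = 1, length = 1, mean = 1/1 ≈ 1.000
  cycle 0 → 1 → 0: weight = 11, length = 2, mean = 11/2 ≈ 5.500
  cycle 1 → 0 → 1: weight = 11, length = 2, mean = 11/2 ≈ 5.500
Minimum mean = 1.000, attained e.g. along the cycle 1 → 1 with weight 1 and length 1. So λ(A) = 1/1 = 1.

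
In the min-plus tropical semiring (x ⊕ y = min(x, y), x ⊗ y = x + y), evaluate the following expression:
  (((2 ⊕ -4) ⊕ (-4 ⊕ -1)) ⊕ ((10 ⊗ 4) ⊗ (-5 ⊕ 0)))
(((2 ⊕ -4) ⊕ (-4 ⊕ -1)) ⊕ ((10 ⊗ 4) ⊗ (-5 ⊕ 0))) = -4

Expand innermost to outermost. Recall ⊕ takes the minimum of its arguments and ⊗ takes their sum. Working out the expression (((2 ⊕ -4) ⊕ (-4 ⊕ -1)) ⊕ ((10 ⊗ 4) ⊗ (-5 ⊕ 0))) gives -4.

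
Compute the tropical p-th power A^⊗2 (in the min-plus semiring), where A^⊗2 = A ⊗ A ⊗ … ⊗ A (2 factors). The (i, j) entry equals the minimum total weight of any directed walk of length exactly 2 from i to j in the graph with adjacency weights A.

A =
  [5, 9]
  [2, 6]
A^⊗2 =
  [10, 14]
  [7, 11]

Each entry (A^⊗2)_ij equals the minimum over all length-2 walks i = v_0 → v_1 → … → v_2 = j of Σ_t A[v_t][v_{t+1}]. For example, for (i, j) = (0, 1) we minimise over 2 possible intermediate vertex sequences; the minimum is 14, attained along the walk 0 → 0 → 1.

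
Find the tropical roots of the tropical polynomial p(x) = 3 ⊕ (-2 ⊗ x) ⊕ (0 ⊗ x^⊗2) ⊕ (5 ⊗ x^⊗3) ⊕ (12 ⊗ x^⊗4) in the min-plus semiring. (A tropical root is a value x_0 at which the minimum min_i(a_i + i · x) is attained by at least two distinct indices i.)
Roots: {-7, -5, -2, 5}

Each tropical root is a break point of the lower envelope of the lines y = a_i + i · x (there are 5 lines, with slopes 0, 1, ..., 4). Only the lines that attain the minimum somewhere contribute to roots; other lines are dominated. Here the surviving (envelope) indices are i = 4, i = 3, i = 2, i = 1, i = 0.
Intersections between consecutive envelope lines give the roots: for adjacent envelope indices i < j the intersection is x = (a_i − a_j) / (j − i). Reading off the sorted break points: {-7, -5, -2, 5}.
Verification: at each break x_0, at least two indices attain the minimum of min_i(a_i + i · x_0).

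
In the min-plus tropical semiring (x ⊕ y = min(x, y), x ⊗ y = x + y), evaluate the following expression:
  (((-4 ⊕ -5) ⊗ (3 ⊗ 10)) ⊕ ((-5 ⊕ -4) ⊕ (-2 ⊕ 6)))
(((-4 ⊕ -5) ⊗ (3 ⊗ 10)) ⊕ ((-5 ⊕ -4) ⊕ (-2 ⊕ 6))) = -5

Expand innermost to outermost. Recall ⊕ takes the minimum of its arguments and ⊗ takes their sum. Working out the expression (((-4 ⊕ -5) ⊗ (3 ⊗ 10)) ⊕ ((-5 ⊕ -4) ⊕ (-2 ⊕ 6))) gives -5.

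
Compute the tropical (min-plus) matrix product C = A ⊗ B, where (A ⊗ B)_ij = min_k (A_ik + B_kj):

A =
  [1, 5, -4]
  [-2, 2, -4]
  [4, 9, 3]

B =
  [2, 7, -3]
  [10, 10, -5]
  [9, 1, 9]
A ⊗ B =
  [3, -3, -2]
  [0, -3, -5]
  [6, 4, 1]

Apply the min-plus product entry-by-entry:
  C[0][0] = min over k of (A[0][0] + B[0][0] = 1 + 2 = 3, A[0][1] + B[1][0] = 5 + 10 = 15, A[0][2] + B[2][0] = -4 + 9 = 5) = 3 (attained at k = 0)
  C[0][1] = min over k of (A[0][0] + B[0][1] = 1 + 7 = 8, A[0][1] + B[1][1] = 5 + 10 = 15, A[0][2] + B[2][1] = -4 + 1 = -3) = -3 (attained at k = 2)
  C[0][2] = min over k of (A[0][0] + B[0][2] = 1 + -3 = -2, A[0][1] + B[1][2] = 5 + -5 = 0, A[0][2] + B[2][2] = -4 + 9 = 5) = -2 (attained at k = 0)
  C[1][0] = min over k of (A[1][0] + B[0][0] = -2 + 2 = 0, A[1][1] + B[1][0] = 2 + 10 = 12, A[1][2] + B[2][0] = -4 + 9 = 5) = 0 (attained at k = 0)
  C[1][1] = min over k of (A[1][0] + B[0][1] = -2 + 7 = 5, A[1][1] + B[1][1] = 2 + 10 = 12, A[1][2] + B[2][1] = -4 + 1 = -3) = -3 (attained at k = 2)
  C[1][2] = min over k of (A[1][0] + B[0][2] = -2 + -3 = -5, A[1][1] + B[1][2] = 2 + -5 = -3, A[1][2] + B[2][2] = -4 + 9 = 5) = -5 (attained at k = 0)
  C[2][0] = min over k of (A[2][0] + B[0][0] = 4 + 2 = 6, A[2][1] + B[1][0] = 9 + 10 = 19, A[2][2] + B[2][0] = 3 + 9 = 12) = 6 (attained at k = 0)
  C[2][1] = min over k of (A[2][0] + B[0][1] = 4 + 7 = 11, A[2][1] + B[1][1] = 9 + 10 = 19, A[2][2] + B[2][1] = 3 + 1 = 4) = 4 (attained at k = 2)
  C[2][2] = min over k of (A[2][0] + B[0][2] = 4 + -3 = 1, A[2][1] + B[1][2] = 9 + -5 = 4, A[2][2] + B[2][2] = 3 + 9 = 12) = 1 (attained at k = 0)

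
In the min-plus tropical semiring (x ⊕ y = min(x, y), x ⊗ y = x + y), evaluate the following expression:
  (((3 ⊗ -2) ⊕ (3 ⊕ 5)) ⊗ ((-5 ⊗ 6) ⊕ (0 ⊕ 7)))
(((3 ⊗ -2) ⊕ (3 ⊕ 5)) ⊗ ((-5 ⊗ 6) ⊕ (0 ⊕ 7))) = 1

Expand innermost to outermost. Recall ⊕ takes the minimum of its arguments and ⊗ takes their sum. Working out the expression (((3 ⊗ -2) ⊕ (3 ⊕ 5)) ⊗ ((-5 ⊗ 6) ⊕ (0 ⊕ 7))) gives 1.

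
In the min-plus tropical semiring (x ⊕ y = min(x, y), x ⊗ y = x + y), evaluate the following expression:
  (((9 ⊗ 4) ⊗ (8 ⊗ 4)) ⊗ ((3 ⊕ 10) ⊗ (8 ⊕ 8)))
(((9 ⊗ 4) ⊗ (8 ⊗ 4)) ⊗ ((3 ⊕ 10) ⊗ (8 ⊕ 8))) = 36

Expand innermost to outermost. Recall ⊕ takes the minimum of its arguments and ⊗ takes their sum. Working out the expression (((9 ⊗ 4) ⊗ (8 ⊗ 4)) ⊗ ((3 ⊕ 10) ⊗ (8 ⊕ 8))) gives 36.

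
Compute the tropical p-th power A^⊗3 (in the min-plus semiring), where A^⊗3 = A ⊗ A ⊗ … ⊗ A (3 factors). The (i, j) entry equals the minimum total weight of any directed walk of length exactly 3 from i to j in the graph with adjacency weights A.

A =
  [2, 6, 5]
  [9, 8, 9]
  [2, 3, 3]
A^⊗3 =
  [6, 10, 9]
  [13, 15, 15]
  [6, 9, 9]

Each entry (A^⊗3)_ij equals the minimum over all length-3 walks i = v_0 → v_1 → … → v_3 = j of Σ_t A[v_t][v_{t+1}]. For example, for (i, j) = (0, 2) we minimise over 9 possible intermediate vertex sequences; the minimum is 9, attained along the walk 0 → 0 → 0 → 2.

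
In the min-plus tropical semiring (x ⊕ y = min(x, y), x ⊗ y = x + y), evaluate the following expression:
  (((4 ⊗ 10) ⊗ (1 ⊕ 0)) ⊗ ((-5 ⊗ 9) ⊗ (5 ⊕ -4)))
(((4 ⊗ 10) ⊗ (1 ⊕ 0)) ⊗ ((-5 ⊗ 9) ⊗ (5 ⊕ -4))) = 14

Expand innermost to outermost. Recall ⊕ takes the minimum of its arguments and ⊗ takes their sum. Working out the expression (((4 ⊗ 10) ⊗ (1 ⊕ 0)) ⊗ ((-5 ⊗ 9) ⊗ (5 ⊕ -4))) gives 14.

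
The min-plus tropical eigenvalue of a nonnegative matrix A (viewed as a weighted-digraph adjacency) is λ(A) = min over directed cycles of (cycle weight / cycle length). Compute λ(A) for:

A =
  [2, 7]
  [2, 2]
λ(A) = 2

Enumerate directed cycles and compute their means (weight / length). Sample:
  cycle 0 → 0: weight = 2, length = 1, mean = 2/1 ≈ 2.000
  cycle 1 → 1: weight = 2, length = 1, mean = 2/1 ≈ 2.000
  cycle 0 → 1 → 0: weight = 9, length = 2, mean = 9/2 ≈ 4.500
  cycle 1 → 0 → 1: weight = 9, length = 2, mean = 9/2 ≈ 4.500
Minimum mean = 2.000, attained e.g. along the cycle 0 → 0 with weight 2 and length 1. So λ(A) = 2/1 = 2.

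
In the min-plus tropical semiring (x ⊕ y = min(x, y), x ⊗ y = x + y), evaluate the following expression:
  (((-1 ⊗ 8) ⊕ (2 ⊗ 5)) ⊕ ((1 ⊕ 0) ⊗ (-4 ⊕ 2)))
(((-1 ⊗ 8) ⊕ (2 ⊗ 5)) ⊕ ((1 ⊕ 0) ⊗ (-4 ⊕ 2))) = -4

Expand innermost to outermost. Recall ⊕ takes the minimum of its arguments and ⊗ takes their sum. Working out the expression (((-1 ⊗ 8) ⊕ (2 ⊗ 5)) ⊕ ((1 ⊕ 0) ⊗ (-4 ⊕ 2))) gives -4.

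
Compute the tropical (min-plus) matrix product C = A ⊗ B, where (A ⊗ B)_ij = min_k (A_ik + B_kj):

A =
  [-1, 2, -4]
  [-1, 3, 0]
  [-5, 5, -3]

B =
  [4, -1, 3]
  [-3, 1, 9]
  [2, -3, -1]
A ⊗ B =
  [-2, -7, -5]
  [0, -3, -1]
  [-1, -6, -4]

Apply the min-plus product entry-by-entry:
  C[0][0] = min over k of (A[0][0] + B[0][0] = -1 + 4 = 3, A[0][1] + B[1][0] = 2 + -3 = -1, A[0][2] + B[2][0] = -4 + 2 = -2) = -2 (attained at k = 2)
  C[0][1] = min over k of (A[0][0] + B[0][1] = -1 + -1 = -2, A[0][1] + B[1][1] = 2 + 1 = 3, A[0][2] + B[2][1] = -4 + -3 = -7) = -7 (attained at k = 2)
  C[0][2] = min over k of (A[0][0] + B[0][2] = -1 + 3 = 2, A[0][1] + B[1][2] = 2 + 9 = 11, A[0][2] + B[2][2] = -4 + -1 = -5) = -5 (attained at k = 2)
  C[1][0] = min over k of (A[1][0] + B[0][0] = -1 + 4 = 3, A[1][1] + B[1][0] = 3 + -3 = 0, A[1][2] + B[2][0] = 0 + 2 = 2) = 0 (attained at k = 1)
  C[1][1] = min over k of (A[1][0] + B[0][1] = -1 + -1 = -2, A[1][1] + B[1][1] = 3 + 1 = 4, A[1][2] + B[2][1] = 0 + -3 = -3) = -3 (attained at k = 2)
  C[1][2] = min over k of (A[1][0] + B[0][2] = -1 + 3 = 2, A[1][1] + B[1][2] = 3 + 9 = 12, A[1][2] + B[2][2] = 0 + -1 = -1) = -1 (attained at k = 2)
  C[2][0] = min over k of (A[2][0] + B[0][0] = -5 + 4 = -1, A[2][1] + B[1][0] = 5 + -3 = 2, A[2][2] + B[2][0] = -3 + 2 = -1) = -1 (attained at k = 0)
  C[2][1] = min over k of (A[2][0] + B[0][1] = -5 + -1 = -6, A[2][1] + B[1][1] = 5 + 1 = 6, A[2][2] + B[2][1] = -3 + -3 = -6) = -6 (attained at k = 0)
  C[2][2] = min over k of (A[2][0] + B[0][2] = -5 + 3 = -2, A[2][1] + B[1][2] = 5 + 9 = 14, A[2][2] + B[2][2] = -3 + -1 = -4) = -4 (attained at k = 2)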